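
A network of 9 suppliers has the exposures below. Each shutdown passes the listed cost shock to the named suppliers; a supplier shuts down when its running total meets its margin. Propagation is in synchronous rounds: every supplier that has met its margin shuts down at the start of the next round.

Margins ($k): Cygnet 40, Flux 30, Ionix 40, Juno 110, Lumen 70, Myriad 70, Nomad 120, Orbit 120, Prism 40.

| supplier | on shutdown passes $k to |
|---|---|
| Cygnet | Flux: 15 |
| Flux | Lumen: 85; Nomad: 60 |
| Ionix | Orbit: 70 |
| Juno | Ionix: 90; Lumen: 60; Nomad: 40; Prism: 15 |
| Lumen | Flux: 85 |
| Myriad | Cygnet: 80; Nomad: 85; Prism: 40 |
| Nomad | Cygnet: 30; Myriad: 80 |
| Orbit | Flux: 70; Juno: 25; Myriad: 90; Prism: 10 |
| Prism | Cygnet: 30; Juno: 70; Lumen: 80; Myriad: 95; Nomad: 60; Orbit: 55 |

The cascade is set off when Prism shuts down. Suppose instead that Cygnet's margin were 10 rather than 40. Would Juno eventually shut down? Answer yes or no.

no

With Cygnet's margin at 10:
Round 1 — Prism shuts down (initial).
  Cygnet: +30 → 30 ≥ 10
  Juno: +70 → 70 < 110
  Lumen: +80 → 80 ≥ 70
  Myriad: +95 → 95 ≥ 70
  Nomad: +60 → 60 < 120
  Orbit: +55 → 55 < 120
Round 2 — Cygnet, Lumen, Myriad shut down.
  Flux: +15+85 → 100 ≥ 30
  Nomad: +85 → 145 ≥ 120
Round 3 — Flux, Nomad shut down.
No further shutdowns.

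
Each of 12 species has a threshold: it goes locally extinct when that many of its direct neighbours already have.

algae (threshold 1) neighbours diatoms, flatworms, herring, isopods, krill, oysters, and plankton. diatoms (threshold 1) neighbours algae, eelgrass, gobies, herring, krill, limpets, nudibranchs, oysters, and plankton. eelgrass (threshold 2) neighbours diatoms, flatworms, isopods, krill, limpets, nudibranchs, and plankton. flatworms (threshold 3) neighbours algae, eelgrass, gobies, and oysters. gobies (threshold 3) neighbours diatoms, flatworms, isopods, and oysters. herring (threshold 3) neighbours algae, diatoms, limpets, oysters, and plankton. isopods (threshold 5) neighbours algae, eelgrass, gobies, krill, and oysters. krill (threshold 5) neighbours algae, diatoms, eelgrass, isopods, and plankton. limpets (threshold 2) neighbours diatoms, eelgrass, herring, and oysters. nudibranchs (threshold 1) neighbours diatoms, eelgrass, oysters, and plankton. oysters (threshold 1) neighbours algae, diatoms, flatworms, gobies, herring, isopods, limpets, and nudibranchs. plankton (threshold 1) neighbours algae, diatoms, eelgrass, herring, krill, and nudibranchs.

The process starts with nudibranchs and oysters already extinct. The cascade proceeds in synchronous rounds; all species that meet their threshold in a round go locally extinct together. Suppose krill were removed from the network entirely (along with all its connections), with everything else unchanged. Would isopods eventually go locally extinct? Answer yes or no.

With krill removed:
Round 1 — nudibranchs, oysters go locally extinct (initial).
Round 2 — checking thresholds:
  algae: 1 of 6 neighbours ≥ 1, goes locally extinct.
  diatoms: 2 of 8 neighbours ≥ 1, goes locally extinct.
  eelgrass: 1 of 6 neighbours < 2, below threshold.
  flatworms: 1 of 4 neighbours < 3, below threshold.
  gobies: 1 of 4 neighbours < 3, below threshold.
  herring: 1 of 5 neighbours < 3, below threshold.
  isopods: 1 of 4 neighbours < 5, below threshold.
  limpets: 1 of 4 neighbours < 2, below threshold.
  plankton: 1 of 5 neighbours ≥ 1, goes locally extinct.
Round 3 — checking thresholds:
  eelgrass: 3 of 6 neighbours ≥ 2, goes locally extinct.
  flatworms: 2 of 4 neighbours < 3, below threshold.
  gobies: 2 of 4 neighbours < 3, below threshold.
  herring: 4 of 5 neighbours ≥ 3, goes locally extinct.
  isopods: 2 of 4 neighbours < 5, below threshold.
  limpets: 2 of 4 neighbours ≥ 2, goes locally extinct.
Round 4 — checking thresholds:
  flatworms: 3 of 4 neighbours ≥ 3, goes locally extinct.
  gobies: 2 of 4 neighbours < 3, below threshold.
  isopods: 3 of 4 neighbours < 5, below threshold.
Round 5 — checking thresholds:
  gobies: 3 of 4 neighbours ≥ 3, goes locally extinct.
  isopods: 3 of 4 neighbours < 5, below threshold.
Round 6 — no new extinctions; cascade stops.

no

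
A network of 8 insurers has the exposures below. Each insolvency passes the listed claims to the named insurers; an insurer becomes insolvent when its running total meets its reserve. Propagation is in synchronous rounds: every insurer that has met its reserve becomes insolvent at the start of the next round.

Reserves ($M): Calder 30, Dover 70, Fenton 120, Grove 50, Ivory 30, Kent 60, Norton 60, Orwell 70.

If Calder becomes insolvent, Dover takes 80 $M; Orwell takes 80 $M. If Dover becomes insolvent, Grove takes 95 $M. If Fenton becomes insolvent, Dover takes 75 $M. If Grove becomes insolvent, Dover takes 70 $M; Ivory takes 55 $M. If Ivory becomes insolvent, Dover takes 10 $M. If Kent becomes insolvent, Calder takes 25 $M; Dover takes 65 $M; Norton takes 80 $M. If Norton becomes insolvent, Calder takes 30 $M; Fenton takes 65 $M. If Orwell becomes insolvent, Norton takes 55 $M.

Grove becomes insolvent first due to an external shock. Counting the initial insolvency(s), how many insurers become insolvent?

Round 1 — Grove becomes insolvent (initial).
  Dover: +70 → 70 ≥ 70
  Ivory: +55 → 55 ≥ 30
Round 2 — Dover, Ivory become insolvent.
No further insolvencies.

3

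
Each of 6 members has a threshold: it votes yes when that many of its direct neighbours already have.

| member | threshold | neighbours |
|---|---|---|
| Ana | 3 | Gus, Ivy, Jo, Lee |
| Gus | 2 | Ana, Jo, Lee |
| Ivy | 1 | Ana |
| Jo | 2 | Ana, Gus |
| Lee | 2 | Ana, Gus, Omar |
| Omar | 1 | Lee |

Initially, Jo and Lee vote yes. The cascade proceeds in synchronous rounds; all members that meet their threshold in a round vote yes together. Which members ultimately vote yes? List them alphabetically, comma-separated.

Round 1 — Jo, Lee vote yes (initial).
Round 2 — checking thresholds:
  Ana: 2 of 4 neighbours < 3, holds.
  Gus: 2 of 3 neighbours ≥ 2, votes yes.
  Omar: 1 of 1 neighbours ≥ 1, votes yes.
Round 3 — checking thresholds:
  Ana: 3 of 4 neighbours ≥ 3, votes yes.
Round 4 — checking thresholds:
  Ivy: 1 of 1 neighbours ≥ 1, votes yes.
Round 5 — no new yes votes; cascade stops.

Ana, Gus, Ivy, Jo, Lee, Omar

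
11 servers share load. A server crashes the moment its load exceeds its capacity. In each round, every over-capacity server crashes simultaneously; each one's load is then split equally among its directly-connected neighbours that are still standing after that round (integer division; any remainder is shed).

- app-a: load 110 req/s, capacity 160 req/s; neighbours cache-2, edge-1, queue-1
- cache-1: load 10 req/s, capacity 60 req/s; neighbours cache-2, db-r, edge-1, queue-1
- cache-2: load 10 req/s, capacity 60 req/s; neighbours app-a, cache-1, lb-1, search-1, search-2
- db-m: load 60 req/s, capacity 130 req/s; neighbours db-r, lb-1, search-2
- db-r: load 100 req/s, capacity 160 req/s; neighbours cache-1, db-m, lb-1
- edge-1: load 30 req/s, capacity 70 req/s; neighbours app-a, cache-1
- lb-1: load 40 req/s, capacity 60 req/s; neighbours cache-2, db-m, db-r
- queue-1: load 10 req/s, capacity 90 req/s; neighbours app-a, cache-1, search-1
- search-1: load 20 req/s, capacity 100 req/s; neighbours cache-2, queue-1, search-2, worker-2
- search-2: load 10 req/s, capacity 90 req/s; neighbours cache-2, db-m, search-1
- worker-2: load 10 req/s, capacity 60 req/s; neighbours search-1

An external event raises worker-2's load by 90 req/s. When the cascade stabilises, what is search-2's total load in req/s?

50

Round 1 — worker-2 at 100 > 60. worker-2 crashes.
  worker-2 sheds 100 req/s to search-1: 100 each.
    search-1: 20+100 = 120 > 100
Round 2 — search-1 crashes.
  search-1 sheds 120 req/s to cache-2, queue-1, search-2: 40 each.
    cache-2: 10+40 = 50 ≤ 60
    queue-1: 10+40 = 50 ≤ 90
    search-2: 10+40 = 50 ≤ 90
No further crashes.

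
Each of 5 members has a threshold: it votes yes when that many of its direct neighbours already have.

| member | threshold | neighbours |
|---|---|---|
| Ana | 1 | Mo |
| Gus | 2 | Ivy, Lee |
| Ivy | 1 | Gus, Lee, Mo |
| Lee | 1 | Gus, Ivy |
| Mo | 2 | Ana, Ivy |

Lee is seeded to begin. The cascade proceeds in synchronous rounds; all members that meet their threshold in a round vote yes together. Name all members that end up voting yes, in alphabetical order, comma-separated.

Round 1 — Lee votes yes (initial).
Round 2 — checking thresholds:
  Gus: 1 of 2 neighbours < 2, below threshold.
  Ivy: 1 of 3 neighbours ≥ 1, votes yes.
Round 3 — checking thresholds:
  Gus: 2 of 2 neighbours ≥ 2, votes yes.
  Mo: 1 of 2 neighbours < 2, below threshold.
Round 4 — no new yes votes; cascade stops.

Gus, Ivy, Lee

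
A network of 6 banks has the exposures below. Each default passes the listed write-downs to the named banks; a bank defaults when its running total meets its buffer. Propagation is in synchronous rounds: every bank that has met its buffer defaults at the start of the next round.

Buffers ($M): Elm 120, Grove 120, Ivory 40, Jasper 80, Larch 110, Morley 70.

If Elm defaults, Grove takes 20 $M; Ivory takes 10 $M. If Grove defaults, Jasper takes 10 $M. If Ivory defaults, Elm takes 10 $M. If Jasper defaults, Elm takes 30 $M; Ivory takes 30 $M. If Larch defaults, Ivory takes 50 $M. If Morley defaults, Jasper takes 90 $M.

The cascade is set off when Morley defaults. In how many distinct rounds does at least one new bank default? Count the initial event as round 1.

2

Round 1 — Morley defaults (initial).
  Jasper: +90 → 90 ≥ 80
Round 2 — Jasper defaults.
  Elm: +30 → 30 < 120
  Ivory: +30 → 30 < 40
No further defaults.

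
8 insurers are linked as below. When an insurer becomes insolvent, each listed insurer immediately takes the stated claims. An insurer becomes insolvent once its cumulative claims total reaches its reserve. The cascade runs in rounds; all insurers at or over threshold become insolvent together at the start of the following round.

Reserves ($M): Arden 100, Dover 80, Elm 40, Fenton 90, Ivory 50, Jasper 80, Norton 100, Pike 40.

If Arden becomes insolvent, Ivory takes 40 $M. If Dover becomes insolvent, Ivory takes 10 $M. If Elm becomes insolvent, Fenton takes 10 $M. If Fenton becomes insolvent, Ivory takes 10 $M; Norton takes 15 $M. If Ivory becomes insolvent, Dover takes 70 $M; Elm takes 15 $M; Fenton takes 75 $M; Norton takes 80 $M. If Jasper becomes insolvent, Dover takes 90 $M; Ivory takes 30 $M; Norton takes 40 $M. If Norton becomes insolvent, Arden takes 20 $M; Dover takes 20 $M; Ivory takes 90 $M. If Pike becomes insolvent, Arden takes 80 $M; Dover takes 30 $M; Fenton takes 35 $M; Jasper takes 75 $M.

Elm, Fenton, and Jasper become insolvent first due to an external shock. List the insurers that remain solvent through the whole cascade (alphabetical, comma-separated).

Round 1 — Elm, Fenton, Jasper become insolvent (initial).
  Dover: +90 → 90 ≥ 80
  Ivory: +10+30 → 40 < 50
  Norton: +15+40 → 55 < 100
Round 2 — Dover becomes insolvent.
  Ivory: +10 → 50 ≥ 50
Round 3 — Ivory becomes insolvent.
  Norton: +80 → 135 ≥ 100
Round 4 — Norton becomes insolvent.
  Arden: +20 → 20 < 100
No further insolvencies.

Arden, Pike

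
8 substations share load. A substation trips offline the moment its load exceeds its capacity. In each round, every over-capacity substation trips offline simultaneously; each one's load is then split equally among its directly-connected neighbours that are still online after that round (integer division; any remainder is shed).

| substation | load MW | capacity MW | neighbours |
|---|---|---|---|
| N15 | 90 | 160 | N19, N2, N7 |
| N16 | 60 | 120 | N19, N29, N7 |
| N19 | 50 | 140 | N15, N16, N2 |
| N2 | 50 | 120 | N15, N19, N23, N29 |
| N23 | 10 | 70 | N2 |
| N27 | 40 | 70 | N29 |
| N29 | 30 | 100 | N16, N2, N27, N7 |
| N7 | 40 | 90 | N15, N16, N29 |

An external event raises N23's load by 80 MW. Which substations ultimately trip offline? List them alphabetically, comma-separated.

Round 1 — N23 at 90 > 70. N23 trips offline.
  N23 sheds 90 MW to N2: 90 each.
    N2: 50+90 = 140 > 120
Round 2 — N2 trips offline.
  N2 sheds 140 MW to N15, N19, N29: 46 each (2 lost).
    N15: 90+46 = 136 ≤ 160
    N19: 50+46 = 96 ≤ 140
    N29: 30+46 = 76 ≤ 100
No further trips.

N2, N23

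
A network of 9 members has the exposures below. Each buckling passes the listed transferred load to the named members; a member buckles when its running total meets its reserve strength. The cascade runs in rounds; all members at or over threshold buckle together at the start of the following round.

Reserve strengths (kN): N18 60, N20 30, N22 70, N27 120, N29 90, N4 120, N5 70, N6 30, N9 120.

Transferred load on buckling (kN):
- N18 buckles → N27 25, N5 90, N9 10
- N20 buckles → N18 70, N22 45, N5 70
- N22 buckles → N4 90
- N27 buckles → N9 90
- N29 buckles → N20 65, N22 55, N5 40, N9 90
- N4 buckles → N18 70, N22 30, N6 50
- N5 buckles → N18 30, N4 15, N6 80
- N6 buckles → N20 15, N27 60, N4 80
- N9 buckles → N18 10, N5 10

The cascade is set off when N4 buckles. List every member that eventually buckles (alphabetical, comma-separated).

N18, N4, N5, N6

Round 1 — N4 buckles (initial).
  N18: +70 → 70 ≥ 60
  N22: +30 → 30 < 70
  N6: +50 → 50 ≥ 30
Round 2 — N18, N6 buckle.
  N20: +15 → 15 < 30
  N27: +25+60 → 85 < 120
  N5: +90 → 90 ≥ 70
  N9: +10 → 10 < 120
Round 3 — N5 buckles.
No further bucklings.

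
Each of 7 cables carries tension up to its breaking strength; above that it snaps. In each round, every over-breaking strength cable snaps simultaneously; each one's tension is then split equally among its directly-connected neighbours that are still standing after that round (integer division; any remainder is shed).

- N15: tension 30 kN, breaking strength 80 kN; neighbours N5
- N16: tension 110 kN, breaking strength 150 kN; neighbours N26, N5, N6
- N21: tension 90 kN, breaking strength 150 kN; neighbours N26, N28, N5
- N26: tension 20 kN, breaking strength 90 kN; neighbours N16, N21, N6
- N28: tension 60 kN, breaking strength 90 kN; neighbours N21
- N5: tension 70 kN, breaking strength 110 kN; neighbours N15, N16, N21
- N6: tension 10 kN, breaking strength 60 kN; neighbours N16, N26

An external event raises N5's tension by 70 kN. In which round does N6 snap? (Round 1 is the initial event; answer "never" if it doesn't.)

3

Round 1 — N5 at 140 > 110. N5 snaps.
  N5 sheds 140 kN to N15, N16, N21: 46 each (2 lost).
    N15: 30+46 = 76 ≤ 80
    N16: 110+46 = 156 > 150
    N21: 90+46 = 136 ≤ 150
Round 2 — N16 snaps.
  N16 sheds 156 kN to N26, N6: 78 each.
    N26: 20+78 = 98 > 90
    N6: 10+78 = 88 > 60
Round 3 — N26, N6 snap.
  N26 sheds 98 kN to N21: 98 each.
    N21: 136+98 = 234 > 150
  N6 sheds 88 kN: no online neighbours, lost.
Round 4 — N21 snaps.
  N21 sheds 234 kN to N28: 234 each.
    N28: 60+234 = 294 > 90
Round 5 — N28 snaps.
  N28 sheds 294 kN: no online neighbours, lost.
No further breaks.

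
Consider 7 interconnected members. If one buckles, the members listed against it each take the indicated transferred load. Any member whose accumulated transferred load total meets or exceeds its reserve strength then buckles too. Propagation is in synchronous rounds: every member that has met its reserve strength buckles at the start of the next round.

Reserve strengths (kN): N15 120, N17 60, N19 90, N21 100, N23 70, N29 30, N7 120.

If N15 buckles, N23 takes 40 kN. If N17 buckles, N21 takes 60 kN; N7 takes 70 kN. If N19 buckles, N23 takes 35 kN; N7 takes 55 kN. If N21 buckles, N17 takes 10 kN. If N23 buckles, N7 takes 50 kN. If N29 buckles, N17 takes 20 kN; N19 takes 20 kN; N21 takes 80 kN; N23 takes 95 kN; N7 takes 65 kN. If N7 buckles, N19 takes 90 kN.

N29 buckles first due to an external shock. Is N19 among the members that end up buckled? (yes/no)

no

Round 1 — N29 buckles (initial).
  N17: +20 → 20 < 60
  N19: +20 → 20 < 90
  N21: +80 → 80 < 100
  N23: +95 → 95 ≥ 70
  N7: +65 → 65 < 120
Round 2 — N23 buckles.
  N7: +50 → 115 < 120
No further bucklings.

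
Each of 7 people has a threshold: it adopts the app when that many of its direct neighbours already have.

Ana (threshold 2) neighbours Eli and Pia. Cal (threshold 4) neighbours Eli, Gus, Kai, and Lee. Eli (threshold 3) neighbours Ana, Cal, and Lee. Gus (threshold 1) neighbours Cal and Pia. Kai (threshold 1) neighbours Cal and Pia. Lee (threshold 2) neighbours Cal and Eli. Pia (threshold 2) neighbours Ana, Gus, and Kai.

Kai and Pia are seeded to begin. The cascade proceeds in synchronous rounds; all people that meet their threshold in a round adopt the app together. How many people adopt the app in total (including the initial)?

Round 1 — Kai, Pia adopt the app (initial).
Round 2 — checking thresholds:
  Ana: 1 of 2 neighbours < 2, below threshold.
  Cal: 1 of 4 neighbours < 4, below threshold.
  Gus: 1 of 2 neighbours ≥ 1, adopts the app.
Round 3 — no new adoptions; cascade stops.

3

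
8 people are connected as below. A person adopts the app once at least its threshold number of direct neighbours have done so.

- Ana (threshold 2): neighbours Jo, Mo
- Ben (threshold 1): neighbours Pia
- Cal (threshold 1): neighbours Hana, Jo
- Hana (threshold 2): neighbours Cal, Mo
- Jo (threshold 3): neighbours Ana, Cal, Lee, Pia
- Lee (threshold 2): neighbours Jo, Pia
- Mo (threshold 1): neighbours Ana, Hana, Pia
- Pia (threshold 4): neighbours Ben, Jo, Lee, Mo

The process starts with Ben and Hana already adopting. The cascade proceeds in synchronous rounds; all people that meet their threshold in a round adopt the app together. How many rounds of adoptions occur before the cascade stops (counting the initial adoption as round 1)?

Round 1 — Ben, Hana adopt the app (initial).
Round 2 — checking thresholds:
  Cal: 1 of 2 neighbours ≥ 1, adopts the app.
  Mo: 1 of 3 neighbours ≥ 1, adopts the app.
  Pia: 1 of 4 neighbours < 4, not yet.
Round 3 — no new adoptions; cascade stops.

2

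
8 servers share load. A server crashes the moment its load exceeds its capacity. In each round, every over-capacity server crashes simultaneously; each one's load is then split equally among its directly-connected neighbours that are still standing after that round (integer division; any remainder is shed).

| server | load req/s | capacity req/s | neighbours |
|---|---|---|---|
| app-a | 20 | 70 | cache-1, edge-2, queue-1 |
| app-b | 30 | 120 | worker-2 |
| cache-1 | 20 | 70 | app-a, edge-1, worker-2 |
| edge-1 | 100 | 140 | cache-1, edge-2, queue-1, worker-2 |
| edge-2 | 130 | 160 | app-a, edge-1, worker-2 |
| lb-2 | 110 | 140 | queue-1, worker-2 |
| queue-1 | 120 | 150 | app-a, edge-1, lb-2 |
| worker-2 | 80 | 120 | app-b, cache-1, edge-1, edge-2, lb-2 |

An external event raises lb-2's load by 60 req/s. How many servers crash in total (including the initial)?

Round 1 — lb-2 at 170 > 140. lb-2 crashes.
  lb-2 sheds 170 req/s to queue-1, worker-2: 85 each.
    queue-1: 120+85 = 205 > 150
    worker-2: 80+85 = 165 > 120
Round 2 — queue-1, worker-2 crash.
  queue-1 sheds 205 req/s to app-a, edge-1: 102 each (1 lost).
    app-a: 20+102 = 122 > 70
    edge-1: 100+102 = 202 > 140
  worker-2 sheds 165 req/s to app-b, cache-1, edge-1, edge-2: 41 each (1 lost).
    app-b: 30+41 = 71 ≤ 120
    cache-1: 20+41 = 61 ≤ 70
    edge-1: 202+41 = 243 > 140
    edge-2: 130+41 = 171 > 160
Round 3 — app-a, edge-1, edge-2 crash.
  app-a sheds 122 req/s to cache-1: 122 each.
    cache-1: 61+122 = 183 > 70
  edge-1 sheds 243 req/s to cache-1: 243 each.
    cache-1: 183+243 = 426 > 70
  edge-2 sheds 171 req/s: no online neighbours, lost.
Round 4 — cache-1 crashes.
  cache-1 sheds 426 req/s: no online neighbours, lost.
No further crashes.

7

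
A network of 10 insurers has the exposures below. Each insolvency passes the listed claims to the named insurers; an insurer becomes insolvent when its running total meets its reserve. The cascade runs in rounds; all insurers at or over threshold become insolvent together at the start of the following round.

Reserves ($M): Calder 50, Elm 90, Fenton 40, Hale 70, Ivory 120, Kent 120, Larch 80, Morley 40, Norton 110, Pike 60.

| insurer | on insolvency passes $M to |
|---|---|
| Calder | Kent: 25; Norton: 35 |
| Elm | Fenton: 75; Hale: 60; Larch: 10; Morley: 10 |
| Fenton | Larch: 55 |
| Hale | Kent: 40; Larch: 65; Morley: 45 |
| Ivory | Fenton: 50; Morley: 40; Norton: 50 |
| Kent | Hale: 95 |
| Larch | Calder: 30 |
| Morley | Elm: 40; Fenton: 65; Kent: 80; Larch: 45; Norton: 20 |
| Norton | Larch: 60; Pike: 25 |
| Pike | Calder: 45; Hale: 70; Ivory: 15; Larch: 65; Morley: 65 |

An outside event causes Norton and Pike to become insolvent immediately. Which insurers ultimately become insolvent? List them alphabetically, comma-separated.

Round 1 — Norton, Pike become insolvent (initial).
  Calder: +45 → 45 < 50
  Hale: +70 → 70 ≥ 70
  Ivory: +15 → 15 < 120
  Larch: +60+65 → 125 ≥ 80
  Morley: +65 → 65 ≥ 40
Round 2 — Hale, Larch, Morley become insolvent.
  Calder: +30 → 75 ≥ 50
  Elm: +40 → 40 < 90
  Fenton: +65 → 65 ≥ 40
  Kent: +40+80 → 120 ≥ 120
Round 3 — Calder, Fenton, Kent become insolvent.
No further insolvencies.

Calder, Fenton, Hale, Kent, Larch, Morley, Norton, Pike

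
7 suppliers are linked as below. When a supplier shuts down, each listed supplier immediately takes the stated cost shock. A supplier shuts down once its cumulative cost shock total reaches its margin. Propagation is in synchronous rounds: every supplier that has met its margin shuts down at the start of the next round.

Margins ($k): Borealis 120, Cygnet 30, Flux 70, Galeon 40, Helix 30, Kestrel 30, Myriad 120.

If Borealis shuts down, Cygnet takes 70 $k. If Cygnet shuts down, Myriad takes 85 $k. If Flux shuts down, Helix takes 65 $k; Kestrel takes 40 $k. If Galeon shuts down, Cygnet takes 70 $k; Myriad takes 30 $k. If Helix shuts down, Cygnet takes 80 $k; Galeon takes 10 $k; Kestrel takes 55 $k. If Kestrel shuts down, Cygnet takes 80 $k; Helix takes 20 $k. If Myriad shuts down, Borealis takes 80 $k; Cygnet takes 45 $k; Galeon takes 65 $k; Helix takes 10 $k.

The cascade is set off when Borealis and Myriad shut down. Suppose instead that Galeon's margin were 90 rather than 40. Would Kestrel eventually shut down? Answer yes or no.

With Galeon's margin at 90:
Round 1 — Borealis, Myriad shut down (initial).
  Cygnet: +70+45 → 115 ≥ 30
  Galeon: +65 → 65 < 90
  Helix: +10 → 10 < 30
Round 2 — Cygnet shuts down.
No further shutdowns.

no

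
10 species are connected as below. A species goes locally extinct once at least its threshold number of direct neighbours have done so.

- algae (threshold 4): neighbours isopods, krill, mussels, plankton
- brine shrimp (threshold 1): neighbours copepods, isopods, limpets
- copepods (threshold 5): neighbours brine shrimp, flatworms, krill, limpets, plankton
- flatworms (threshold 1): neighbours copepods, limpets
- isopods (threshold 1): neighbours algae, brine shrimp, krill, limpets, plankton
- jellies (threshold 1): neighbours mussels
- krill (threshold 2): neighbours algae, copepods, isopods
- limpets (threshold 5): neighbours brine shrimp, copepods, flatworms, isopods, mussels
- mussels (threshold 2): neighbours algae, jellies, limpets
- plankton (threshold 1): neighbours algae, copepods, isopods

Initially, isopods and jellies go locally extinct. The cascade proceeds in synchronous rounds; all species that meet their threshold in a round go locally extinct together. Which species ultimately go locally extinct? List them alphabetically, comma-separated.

brine shrimp, isopods, jellies, plankton

Round 1 — isopods, jellies go locally extinct (initial).
Round 2 — checking thresholds:
  algae: 1 of 4 neighbours < 4, below threshold.
  brine shrimp: 1 of 3 neighbours ≥ 1, goes locally extinct.
  krill: 1 of 3 neighbours < 2, below threshold.
  limpets: 1 of 5 neighbours < 5, below threshold.
  mussels: 1 of 3 neighbours < 2, below threshold.
  plankton: 1 of 3 neighbours ≥ 1, goes locally extinct.
Round 3 — no new extinctions; cascade stops.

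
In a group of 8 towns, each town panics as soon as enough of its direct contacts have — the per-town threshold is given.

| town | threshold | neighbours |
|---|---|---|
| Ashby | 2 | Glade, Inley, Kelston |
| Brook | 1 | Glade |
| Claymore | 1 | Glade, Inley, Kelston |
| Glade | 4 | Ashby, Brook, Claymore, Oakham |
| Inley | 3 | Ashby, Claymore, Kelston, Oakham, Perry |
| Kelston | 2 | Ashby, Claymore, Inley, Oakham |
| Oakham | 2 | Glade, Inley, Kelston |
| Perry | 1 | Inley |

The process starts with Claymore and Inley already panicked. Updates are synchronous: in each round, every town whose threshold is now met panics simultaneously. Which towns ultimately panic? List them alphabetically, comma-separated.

Ashby, Claymore, Inley, Kelston, Oakham, Perry

Round 1 — Claymore, Inley panic (initial).
Round 2 — checking thresholds:
  Ashby: 1 of 3 neighbours < 2, not yet.
  Glade: 1 of 4 neighbours < 4, not yet.
  Kelston: 2 of 4 neighbours ≥ 2, panics.
  Oakham: 1 of 3 neighbours < 2, not yet.
  Perry: 1 of 1 neighbours ≥ 1, panics.
Round 3 — checking thresholds:
  Ashby: 2 of 3 neighbours ≥ 2, panics.
  Glade: 1 of 4 neighbours < 4, not yet.
  Oakham: 2 of 3 neighbours ≥ 2, panics.
Round 4 — no new panics; cascade stops.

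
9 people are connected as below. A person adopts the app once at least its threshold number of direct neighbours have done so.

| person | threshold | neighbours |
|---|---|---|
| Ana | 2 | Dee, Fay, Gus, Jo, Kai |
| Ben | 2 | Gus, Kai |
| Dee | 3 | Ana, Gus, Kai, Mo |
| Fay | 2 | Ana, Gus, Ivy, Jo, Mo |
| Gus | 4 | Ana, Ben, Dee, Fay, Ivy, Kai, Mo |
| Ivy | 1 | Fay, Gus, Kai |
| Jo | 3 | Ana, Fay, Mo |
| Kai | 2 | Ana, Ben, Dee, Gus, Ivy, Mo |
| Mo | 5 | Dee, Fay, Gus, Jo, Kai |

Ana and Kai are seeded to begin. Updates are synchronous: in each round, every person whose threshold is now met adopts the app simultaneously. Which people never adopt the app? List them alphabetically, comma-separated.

Round 1 — Ana, Kai adopt the app (initial).
Round 2 — checking thresholds:
  Ben: 1 of 2 neighbours < 2, not yet.
  Dee: 2 of 4 neighbours < 3, not yet.
  Fay: 1 of 5 neighbours < 2, not yet.
  Gus: 2 of 7 neighbours < 4, not yet.
  Ivy: 1 of 3 neighbours ≥ 1, adopts the app.
  Jo: 1 of 3 neighbours < 3, not yet.
  Mo: 1 of 5 neighbours < 5, not yet.
Round 3 — checking thresholds:
  Ben: 1 of 2 neighbours < 2, not yet.
  Dee: 2 of 4 neighbours < 3, not yet.
  Fay: 2 of 5 neighbours ≥ 2, adopts the app.
  Gus: 3 of 7 neighbours < 4, not yet.
  Jo: 1 of 3 neighbours < 3, not yet.
  Mo: 1 of 5 neighbours < 5, not yet.
Round 4 — checking thresholds:
  Ben: 1 of 2 neighbours < 2, not yet.
  Dee: 2 of 4 neighbours < 3, not yet.
  Gus: 4 of 7 neighbours ≥ 4, adopts the app.
  Jo: 2 of 3 neighbours < 3, not yet.
  Mo: 2 of 5 neighbours < 5, not yet.
Round 5 — checking thresholds:
  Ben: 2 of 2 neighbours ≥ 2, adopts the app.
  Dee: 3 of 4 neighbours ≥ 3, adopts the app.
  Jo: 2 of 3 neighbours < 3, not yet.
  Mo: 3 of 5 neighbours < 5, not yet.
Round 6 — no new adoptions; cascade stops.

Jo, Mo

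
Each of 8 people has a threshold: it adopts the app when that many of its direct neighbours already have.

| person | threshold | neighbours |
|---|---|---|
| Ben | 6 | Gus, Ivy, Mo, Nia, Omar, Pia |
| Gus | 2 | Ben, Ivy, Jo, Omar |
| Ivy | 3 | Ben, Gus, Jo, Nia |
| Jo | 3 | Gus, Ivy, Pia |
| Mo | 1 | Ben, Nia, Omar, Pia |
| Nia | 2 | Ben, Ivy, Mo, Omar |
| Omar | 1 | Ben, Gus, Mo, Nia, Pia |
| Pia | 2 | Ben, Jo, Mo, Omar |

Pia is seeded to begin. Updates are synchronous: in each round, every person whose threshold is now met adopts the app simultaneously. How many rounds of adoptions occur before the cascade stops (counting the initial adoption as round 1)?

Round 1 — Pia adopts the app (initial).
Round 2 — checking thresholds:
  Ben: 1 of 6 neighbours < 6, not yet.
  Jo: 1 of 3 neighbours < 3, not yet.
  Mo: 1 of 4 neighbours ≥ 1, adopts the app.
  Omar: 1 of 5 neighbours ≥ 1, adopts the app.
Round 3 — checking thresholds:
  Ben: 3 of 6 neighbours < 6, not yet.
  Gus: 1 of 4 neighbours < 2, not yet.
  Jo: 1 of 3 neighbours < 3, not yet.
  Nia: 2 of 4 neighbours ≥ 2, adopts the app.
Round 4 — no new adoptions; cascade stops.

3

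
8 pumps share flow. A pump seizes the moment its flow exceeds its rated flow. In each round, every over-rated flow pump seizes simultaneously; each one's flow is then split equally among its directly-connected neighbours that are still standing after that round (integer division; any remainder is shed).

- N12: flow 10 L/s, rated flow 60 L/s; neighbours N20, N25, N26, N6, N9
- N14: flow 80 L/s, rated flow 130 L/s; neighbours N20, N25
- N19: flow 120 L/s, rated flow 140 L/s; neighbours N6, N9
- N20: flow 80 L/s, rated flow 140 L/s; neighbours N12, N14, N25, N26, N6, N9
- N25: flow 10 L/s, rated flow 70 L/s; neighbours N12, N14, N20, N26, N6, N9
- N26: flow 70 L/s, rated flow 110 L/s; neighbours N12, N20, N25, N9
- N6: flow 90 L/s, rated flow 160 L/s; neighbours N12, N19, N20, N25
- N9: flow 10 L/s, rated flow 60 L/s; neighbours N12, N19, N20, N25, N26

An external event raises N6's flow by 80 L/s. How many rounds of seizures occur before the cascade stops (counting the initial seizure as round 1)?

5

Round 1 — N6 at 170 > 160. N6 seizes.
  N6 sheds 170 L/s to N12, N19, N20, N25: 42 each (2 lost).
    N12: 10+42 = 52 ≤ 60
    N19: 120+42 = 162 > 140
    N20: 80+42 = 122 ≤ 140
    N25: 10+42 = 52 ≤ 70
Round 2 — N19 seizes.
  N19 sheds 162 L/s to N9: 162 each.
    N9: 10+162 = 172 > 60
Round 3 — N9 seizes.
  N9 sheds 172 L/s to N12, N20, N25, N26: 43 each.
    N12: 52+43 = 95 > 60
    N20: 122+43 = 165 > 140
    N25: 52+43 = 95 > 70
    N26: 70+43 = 113 > 110
Round 4 — N12, N20, N25, N26 seize.
  N12 sheds 95 L/s: no online neighbours, lost.
  N20 sheds 165 L/s to N14: 165 each.
    N14: 80+165 = 245 > 130
  N25 sheds 95 L/s to N14: 95 each.
    N14: 245+95 = 340 > 130
  N26 sheds 113 L/s: no online neighbours, lost.
Round 5 — N14 seizes.
  N14 sheds 340 L/s: no online neighbours, lost.
No further seizures.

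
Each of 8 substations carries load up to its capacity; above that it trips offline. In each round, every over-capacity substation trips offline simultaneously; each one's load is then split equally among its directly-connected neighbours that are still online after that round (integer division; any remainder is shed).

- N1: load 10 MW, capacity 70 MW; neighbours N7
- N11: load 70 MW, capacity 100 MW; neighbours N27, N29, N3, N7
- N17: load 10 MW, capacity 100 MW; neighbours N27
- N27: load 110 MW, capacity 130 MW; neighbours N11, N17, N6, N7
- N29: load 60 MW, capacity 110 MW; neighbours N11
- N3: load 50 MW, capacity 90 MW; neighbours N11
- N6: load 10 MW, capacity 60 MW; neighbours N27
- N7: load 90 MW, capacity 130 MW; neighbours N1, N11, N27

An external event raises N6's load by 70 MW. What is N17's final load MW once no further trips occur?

Round 1 — N6 at 80 > 60. N6 trips offline.
  N6 sheds 80 MW to N27: 80 each.
    N27: 110+80 = 190 > 130
Round 2 — N27 trips offline.
  N27 sheds 190 MW to N11, N17, N7: 63 each (1 lost).
    N11: 70+63 = 133 > 100
    N17: 10+63 = 73 ≤ 100
    N7: 90+63 = 153 > 130
Round 3 — N11, N7 trip offline.
  N11 sheds 133 MW to N29, N3: 66 each (1 lost).
    N29: 60+66 = 126 > 110
    N3: 50+66 = 116 > 90
  N7 sheds 153 MW to N1: 153 each.
    N1: 10+153 = 163 > 70
Round 4 — N1, N29, N3 trip offline.
  N1 sheds 163 MW: no online neighbours, lost.
  N29 sheds 126 MW: no online neighbours, lost.
  N3 sheds 116 MW: no online neighbours, lost.
No further trips.

73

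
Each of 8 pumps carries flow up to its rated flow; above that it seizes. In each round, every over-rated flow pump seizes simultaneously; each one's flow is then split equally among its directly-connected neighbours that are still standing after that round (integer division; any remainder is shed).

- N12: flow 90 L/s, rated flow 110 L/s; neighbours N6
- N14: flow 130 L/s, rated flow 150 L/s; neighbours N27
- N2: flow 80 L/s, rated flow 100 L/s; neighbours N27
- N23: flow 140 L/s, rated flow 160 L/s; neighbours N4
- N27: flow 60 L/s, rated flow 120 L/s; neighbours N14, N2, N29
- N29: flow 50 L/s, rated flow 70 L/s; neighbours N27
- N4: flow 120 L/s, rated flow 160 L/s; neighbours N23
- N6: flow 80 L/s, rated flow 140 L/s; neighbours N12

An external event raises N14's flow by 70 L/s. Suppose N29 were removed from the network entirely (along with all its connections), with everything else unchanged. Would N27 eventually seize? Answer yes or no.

With N29 removed:
Round 1 — N14 at 200 > 150. N14 seizes.
  N14 sheds 200 L/s to N27: 200 each.
    N27: 60+200 = 260 > 120
Round 2 — N27 seizes.
  N27 sheds 260 L/s to N2: 260 each.
    N2: 80+260 = 340 > 100
Round 3 — N2 seizes.
  N2 sheds 340 L/s: no online neighbours, lost.
No further seizures.

yes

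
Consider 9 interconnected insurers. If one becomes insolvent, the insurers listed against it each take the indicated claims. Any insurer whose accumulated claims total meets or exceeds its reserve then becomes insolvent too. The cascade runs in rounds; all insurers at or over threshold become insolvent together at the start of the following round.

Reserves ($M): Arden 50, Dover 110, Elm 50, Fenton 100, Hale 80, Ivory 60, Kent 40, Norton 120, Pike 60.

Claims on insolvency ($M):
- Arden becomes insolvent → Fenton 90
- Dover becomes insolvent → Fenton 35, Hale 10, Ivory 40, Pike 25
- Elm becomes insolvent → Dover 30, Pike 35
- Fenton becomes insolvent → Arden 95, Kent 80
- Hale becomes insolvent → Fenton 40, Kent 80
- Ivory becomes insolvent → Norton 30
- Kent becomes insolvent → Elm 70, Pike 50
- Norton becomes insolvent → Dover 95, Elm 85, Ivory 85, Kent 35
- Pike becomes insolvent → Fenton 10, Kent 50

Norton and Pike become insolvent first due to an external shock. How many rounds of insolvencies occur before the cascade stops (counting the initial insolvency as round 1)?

Round 1 — Norton, Pike become insolvent (initial).
  Dover: +95 → 95 < 110
  Elm: +85 → 85 ≥ 50
  Fenton: +10 → 10 < 100
  Ivory: +85 → 85 ≥ 60
  Kent: +35+50 → 85 ≥ 40
Round 2 — Elm, Ivory, Kent become insolvent.
  Dover: +30 → 125 ≥ 110
Round 3 — Dover becomes insolvent.
  Fenton: +35 → 45 < 100
  Hale: +10 → 10 < 80
No further insolvencies.

3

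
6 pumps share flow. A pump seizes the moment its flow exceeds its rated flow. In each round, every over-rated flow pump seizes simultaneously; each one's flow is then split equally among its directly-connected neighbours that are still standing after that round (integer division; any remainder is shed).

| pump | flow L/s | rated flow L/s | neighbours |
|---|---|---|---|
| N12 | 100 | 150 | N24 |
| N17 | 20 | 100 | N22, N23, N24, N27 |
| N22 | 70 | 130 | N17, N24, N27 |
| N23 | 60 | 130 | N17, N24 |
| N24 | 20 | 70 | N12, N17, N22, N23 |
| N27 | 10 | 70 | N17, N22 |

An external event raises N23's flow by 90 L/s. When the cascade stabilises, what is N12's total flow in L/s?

131

Round 1 — N23 at 150 > 130. N23 seizes.
  N23 sheds 150 L/s to N17, N24: 75 each.
    N17: 20+75 = 95 ≤ 100
    N24: 20+75 = 95 > 70
Round 2 — N24 seizes.
  N24 sheds 95 L/s to N12, N17, N22: 31 each (2 lost).
    N12: 100+31 = 131 ≤ 150
    N17: 95+31 = 126 > 100
    N22: 70+31 = 101 ≤ 130
Round 3 — N17 seizes.
  N17 sheds 126 L/s to N22, N27: 63 each.
    N22: 101+63 = 164 > 130
    N27: 10+63 = 73 > 70
Round 4 — N22, N27 seize.
  N22 sheds 164 L/s: no online neighbours, lost.
  N27 sheds 73 L/s: no online neighbours, lost.
No further seizures.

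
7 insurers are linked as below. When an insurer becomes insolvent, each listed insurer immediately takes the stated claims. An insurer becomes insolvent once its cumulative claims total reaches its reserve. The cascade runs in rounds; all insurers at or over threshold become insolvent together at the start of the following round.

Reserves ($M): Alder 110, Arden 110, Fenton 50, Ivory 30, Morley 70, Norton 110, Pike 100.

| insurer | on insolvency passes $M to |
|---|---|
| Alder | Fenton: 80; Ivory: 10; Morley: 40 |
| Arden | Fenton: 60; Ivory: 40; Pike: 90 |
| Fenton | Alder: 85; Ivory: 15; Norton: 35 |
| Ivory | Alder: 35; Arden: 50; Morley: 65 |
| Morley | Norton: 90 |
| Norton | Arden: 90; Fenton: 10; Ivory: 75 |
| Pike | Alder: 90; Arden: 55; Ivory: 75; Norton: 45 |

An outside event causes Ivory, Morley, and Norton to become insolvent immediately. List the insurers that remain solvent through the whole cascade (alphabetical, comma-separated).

Pike

Round 1 — Ivory, Morley, Norton become insolvent (initial).
  Alder: +35 → 35 < 110
  Arden: +50+90 → 140 ≥ 110
  Fenton: +10 → 10 < 50
Round 2 — Arden becomes insolvent.
  Fenton: +60 → 70 ≥ 50
  Pike: +90 → 90 < 100
Round 3 — Fenton becomes insolvent.
  Alder: +85 → 120 ≥ 110
Round 4 — Alder becomes insolvent.
No further insolvencies.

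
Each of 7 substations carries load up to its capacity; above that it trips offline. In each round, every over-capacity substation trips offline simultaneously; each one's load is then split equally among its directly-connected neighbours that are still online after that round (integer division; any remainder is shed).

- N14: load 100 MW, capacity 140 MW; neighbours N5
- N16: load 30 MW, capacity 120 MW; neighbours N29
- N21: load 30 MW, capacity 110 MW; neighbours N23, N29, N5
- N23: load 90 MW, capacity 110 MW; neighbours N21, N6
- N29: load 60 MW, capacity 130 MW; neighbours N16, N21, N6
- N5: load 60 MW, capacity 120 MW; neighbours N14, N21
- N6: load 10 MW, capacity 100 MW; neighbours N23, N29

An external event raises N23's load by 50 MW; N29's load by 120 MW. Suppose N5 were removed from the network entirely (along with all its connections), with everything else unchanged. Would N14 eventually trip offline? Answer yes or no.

With N5 removed:
Round 1 — N23 at 140 > 110; N29 at 180 > 130. N23, N29 trip offline.
  N23 sheds 140 MW to N21, N6: 70 each.
    N21: 30+70 = 100 ≤ 110
    N6: 10+70 = 80 ≤ 100
  N29 sheds 180 MW to N16, N21, N6: 60 each.
    N16: 30+60 = 90 ≤ 120
    N21: 100+60 = 160 > 110
    N6: 80+60 = 140 > 100
Round 2 — N21, N6 trip offline.
  N21 sheds 160 MW: no online neighbours, lost.
  N6 sheds 140 MW: no online neighbours, lost.
No further trips.

no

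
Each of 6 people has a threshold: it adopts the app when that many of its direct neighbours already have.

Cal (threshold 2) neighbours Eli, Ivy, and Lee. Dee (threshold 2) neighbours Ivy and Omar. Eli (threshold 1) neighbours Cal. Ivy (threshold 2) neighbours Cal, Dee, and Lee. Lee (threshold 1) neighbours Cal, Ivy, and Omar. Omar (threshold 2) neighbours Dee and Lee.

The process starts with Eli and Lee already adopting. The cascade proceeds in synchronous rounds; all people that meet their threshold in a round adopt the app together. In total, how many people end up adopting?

Round 1 — Eli, Lee adopt the app (initial).
Round 2 — checking thresholds:
  Cal: 2 of 3 neighbours ≥ 2, adopts the app.
  Ivy: 1 of 3 neighbours < 2, below threshold.
  Omar: 1 of 2 neighbours < 2, below threshold.
Round 3 — checking thresholds:
  Ivy: 2 of 3 neighbours ≥ 2, adopts the app.
  Omar: 1 of 2 neighbours < 2, below threshold.
Round 4 — no new adoptions; cascade stops.

4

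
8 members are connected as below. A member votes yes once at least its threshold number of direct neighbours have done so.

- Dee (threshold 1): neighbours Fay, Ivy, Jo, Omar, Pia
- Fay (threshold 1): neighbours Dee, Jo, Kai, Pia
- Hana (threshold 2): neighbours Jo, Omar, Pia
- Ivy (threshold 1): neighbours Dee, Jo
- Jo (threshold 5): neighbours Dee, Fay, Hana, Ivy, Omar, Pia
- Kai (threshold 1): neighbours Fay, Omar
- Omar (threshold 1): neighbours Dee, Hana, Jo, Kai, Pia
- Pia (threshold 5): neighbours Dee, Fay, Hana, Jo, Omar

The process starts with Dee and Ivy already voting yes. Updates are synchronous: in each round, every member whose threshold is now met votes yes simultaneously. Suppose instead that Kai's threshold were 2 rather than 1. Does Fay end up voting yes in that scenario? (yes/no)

yes

With Kai's threshold at 2:
Round 1 — Dee, Ivy vote yes (initial).
Round 2 — checking thresholds:
  Fay: 1 of 4 neighbours ≥ 1, votes yes.
  Jo: 2 of 6 neighbours < 5, below threshold.
  Omar: 1 of 5 neighbours ≥ 1, votes yes.
  Pia: 1 of 5 neighbours < 5, below threshold.
Round 3 — checking thresholds:
  Hana: 1 of 3 neighbours < 2, below threshold.
  Jo: 4 of 6 neighbours < 5, below threshold.
  Kai: 2 of 2 neighbours ≥ 2, votes yes.
  Pia: 3 of 5 neighbours < 5, below threshold.
Round 4 — no new yes votes; cascade stops.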